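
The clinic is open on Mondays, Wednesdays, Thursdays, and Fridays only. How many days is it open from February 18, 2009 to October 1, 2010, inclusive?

February 18, 2009 is a Wednesday.
That's 591 days from start to end, counting both.
591 = 7 × 84 + 3, so there are 84 full weeks plus 3 extra days.
Each full week contributes 4 days from the set (Mon, Wed, Thu, Fri): 84 × 4 = 336.
The 3 extra days are Wed, Thu, Fri — 3 of them qualify.
Total: 336 + 3 = 339.

339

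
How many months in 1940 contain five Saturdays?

A month has five Saturdays exactly when Saturday falls within its first (length − 28) days.
Jan: 31 days, starts Mon → 5 of Mon, Tue, Wed
Feb: 29 days, starts Thu → 5 of Thu
Mar: 31 days, starts Fri → 5 of Fri, Sat, Sun ✓
Apr: 30 days, starts Mon → 5 of Mon, Tue
May: 31 days, starts Wed → 5 of Wed, Thu, Fri
Jun: 30 days, starts Sat → 5 of Sat, Sun ✓
Jul: 31 days, starts Mon → 5 of Mon, Tue, Wed
Aug: 31 days, starts Thu → 5 of Thu, Fri, Sat ✓
Sep: 30 days, starts Sun → 5 of Sun, Mon
Oct: 31 days, starts Tue → 5 of Tue, Wed, Thu
Nov: 30 days, starts Fri → 5 of Fri, Sat ✓
Dec: 31 days, starts Sun → 5 of Sun, Mon, Tue
Months with five Saturdays: Mar, Jun, Aug, Nov.

4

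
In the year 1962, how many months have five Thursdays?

A month has five Thursdays exactly when Thursday falls within its first (length − 28) days.
Jan: 31 days, starts Mon → 5 of Mon, Tue, Wed
Feb: 28 days, starts Thu → 5 of (none)
Mar: 31 days, starts Thu → 5 of Thu, Fri, Sat ✓
Apr: 30 days, starts Sun → 5 of Sun, Mon
May: 31 days, starts Tue → 5 of Tue, Wed, Thu ✓
Jun: 30 days, starts Fri → 5 of Fri, Sat
Jul: 31 days, starts Sun → 5 of Sun, Mon, Tue
Aug: 31 days, starts Wed → 5 of Wed, Thu, Fri ✓
Sep: 30 days, starts Sat → 5 of Sat, Sun
Oct: 31 days, starts Mon → 5 of Mon, Tue, Wed
Nov: 30 days, starts Thu → 5 of Thu, Fri ✓
Dec: 31 days, starts Sat → 5 of Sat, Sun, Mon
Months with five Thursdays: Mar, May, Aug, Nov.

4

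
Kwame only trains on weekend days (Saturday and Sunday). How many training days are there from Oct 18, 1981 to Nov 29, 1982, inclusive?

117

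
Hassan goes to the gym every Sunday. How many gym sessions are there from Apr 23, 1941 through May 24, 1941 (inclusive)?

Apr 23, 1941 is a Wednesday.
The range spans 32 days (inclusive of both endpoints).
32 = 7 × 4 + 4, so there are 4 full weeks plus 4 extra days.
Each full week contributes one Sunday: 4 so far.
The 4 extra days are Wed, Thu, Fri, Sat — none qualify.
Total: 4 + 0 = 4.

4 Sundays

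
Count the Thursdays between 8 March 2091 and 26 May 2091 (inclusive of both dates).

8 March 2091 is a Thursday.
From 8 March 2091 to 26 May 2091 is 80 days inclusive.
80 = 7 × 11 + 3, so there are 11 full weeks plus 3 extra days.
Each full week contributes one Thursday: 11 so far.
The 3 extra days are Thu, Fri, Sat — 1 of them qualifies.
Total: 11 + 1 = 12.

12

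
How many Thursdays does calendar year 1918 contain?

1918-01-01 is a Tuesday.
The range spans 365 days (inclusive of both endpoints).
365 = 7 × 52 + 1, so there are 52 full weeks plus 1 extra day.
Each full week contributes one Thursday: 52 so far.
The 1 extra day is Tuesday — none qualify.
Total: 52 + 0 = 52.

52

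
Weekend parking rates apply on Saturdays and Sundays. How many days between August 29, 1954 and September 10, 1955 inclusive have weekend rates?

August 29, 1954 is a Sunday.
From August 29, 1954 to September 10, 1955 is 378 days inclusive.
378 = 7 × 54, so the span is exactly 54 full weeks.
Each full week contributes 2 weekend days (Sat, Sun): 54 × 2 = 108.
Total: 108.

108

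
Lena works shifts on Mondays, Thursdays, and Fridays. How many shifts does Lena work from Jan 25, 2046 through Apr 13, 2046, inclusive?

Jan 25, 2046 is a Thursday.
That's 79 days from start to end, counting both.
79 = 7 × 11 + 2, so there are 11 full weeks plus 2 extra days.
Each full week contributes 3 days from the set (Mon, Thu, Fri): 11 × 3 = 33.
The 2 extra days are Thu, Fri — 2 of them qualify.
Total: 33 + 2 = 35.

35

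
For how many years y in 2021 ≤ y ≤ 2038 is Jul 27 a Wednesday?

2

Day of week of July 27 in each year:
2021: Tue, 2022: Wed ✓, 2023: Thu, 2024: Sat, 2025: Sun, 2026: Mon, 2027: Tue, 2028: Thu, 2029: Fri, 2030: Sat, 2031: Sun, 2032: Tue, 2033: Wed ✓, 2034: Thu, 2035: Fri, 2036: Sun, 2037: Mon, 2038: Tue
Wednesdays: 2022, 2033.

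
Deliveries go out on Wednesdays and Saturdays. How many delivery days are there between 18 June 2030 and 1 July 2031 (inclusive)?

18 June 2030 is a Tuesday.
From 18 June 2030 to 1 July 2031 is 379 days inclusive.
379 = 7 × 54 + 1, so there are 54 full weeks plus 1 extra day.
Each full week contributes 2 days from the set (Wed, Sat): 54 × 2 = 108.
The 1 extra day is Tue — none qualify.
Total: 108 + 0 = 108.

108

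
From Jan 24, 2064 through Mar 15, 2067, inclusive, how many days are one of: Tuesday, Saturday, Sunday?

492

Jan 24, 2064 is a Thursday.
The range spans 1147 days (inclusive of both endpoints).
1147 = 7 × 163 + 6, so there are 163 full weeks plus 6 extra days.
Each full week contributes 3 days from the set (Tue, Sat, Sun): 163 × 3 = 489.
The 6 extra days are Thu, Fri, Sat, Sun, Mon, Tue — 3 of them qualify.
Total: 489 + 3 = 492.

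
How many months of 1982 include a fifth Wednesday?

4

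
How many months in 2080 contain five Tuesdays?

5

A month has five Tuesdays exactly when Tuesday falls within its first (length − 28) days.
Jan: 31 days, starts Mon → 5 of Mon, Tue, Wed ✓
Feb: 29 days, starts Thu → 5 of Thu
Mar: 31 days, starts Fri → 5 of Fri, Sat, Sun
Apr: 30 days, starts Mon → 5 of Mon, Tue ✓
May: 31 days, starts Wed → 5 of Wed, Thu, Fri
Jun: 30 days, starts Sat → 5 of Sat, Sun
Jul: 31 days, starts Mon → 5 of Mon, Tue, Wed ✓
Aug: 31 days, starts Thu → 5 of Thu, Fri, Sat
Sep: 30 days, starts Sun → 5 of Sun, Mon
Oct: 31 days, starts Tue → 5 of Tue, Wed, Thu ✓
Nov: 30 days, starts Fri → 5 of Fri, Sat
Dec: 31 days, starts Sun → 5 of Sun, Mon, Tue ✓
Months with five Tuesdays: Jan, Apr, Jul, Oct, Dec.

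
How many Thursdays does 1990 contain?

Jan 1, 1990 is a Monday.
The range spans 365 days (inclusive of both endpoints).
365 = 7 × 52 + 1, so there are 52 full weeks plus 1 extra day.
Each full week contributes one Thursday: 52 so far.
The 1 extra day is Monday — none qualify.
Total: 52 + 0 = 52.

52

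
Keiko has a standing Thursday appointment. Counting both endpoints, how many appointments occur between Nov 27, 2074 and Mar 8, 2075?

Nov 27, 2074 is a Tuesday.
The range spans 102 days (inclusive of both endpoints).
102 = 7 × 14 + 4, so there are 14 full weeks plus 4 extra days.
Each full week contributes one Thursday: 14 so far.
The 4 extra days are Tuesday, Wednesday, Thursday, Friday — 1 of them qualifies.
Total: 14 + 1 = 15.

15 Thursdays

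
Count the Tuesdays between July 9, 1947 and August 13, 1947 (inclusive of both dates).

July 9, 1947 is a Wednesday.
From July 9, 1947 to August 13, 1947 is 36 days inclusive.
36 = 7 × 5 + 1, so there are 5 full weeks plus 1 extra day.
Each full week contributes one Tuesday: 5 so far.
The 1 extra day is Wednesday — none qualify.
Total: 5 + 0 = 5.

5 Tuesdays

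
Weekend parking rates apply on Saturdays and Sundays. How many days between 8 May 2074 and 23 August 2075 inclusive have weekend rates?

134

8 May 2074 is a Tuesday.
That's 473 days from start to end, counting both.
473 = 7 × 67 + 4, so there are 67 full weeks plus 4 extra days.
Each full week contributes 2 weekend days (Sat, Sun): 67 × 2 = 134.
The 4 extra days are Tue, Wed, Thu, Fri — none qualify.
Total: 134 + 0 = 134.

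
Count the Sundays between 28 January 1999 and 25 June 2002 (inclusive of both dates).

28 January 1999 is a Thursday.
That's 1245 days from start to end, counting both.
1245 = 7 × 177 + 6, so there are 177 full weeks plus 6 extra days.
Each full week contributes one Sunday: 177 so far.
The 6 extra days are Thursday, Friday, Saturday, Sunday, Monday, Tuesday — 1 of them qualifies.
Total: 177 + 1 = 178.

178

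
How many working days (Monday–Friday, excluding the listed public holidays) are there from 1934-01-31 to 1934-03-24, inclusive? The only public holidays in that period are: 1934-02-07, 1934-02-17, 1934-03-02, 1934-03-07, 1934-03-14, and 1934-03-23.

33 working days

1934-01-31 is a Wednesday.
The range spans 53 days (inclusive of both endpoints).
53 = 7 × 7 + 4, so there are 7 full weeks plus 4 extra days.
Each full week contributes 5 weekdays (Mon–Fri): 7 × 5 = 35.
The 4 extra days are Wed, Thu, Fri, Sat — 3 of them qualify.
Total: 35 + 3 = 38.
Holidays: 1934-02-07 (Wed); 1934-02-17 (Sat); 1934-03-02 (Fri); 1934-03-07 (Wed); 1934-03-14 (Wed); 1934-03-23 (Fri).
5 of the 6 holidays fall on weekdays; the rest are weekends and were already excluded.
Business days: 38 − 5 = 33.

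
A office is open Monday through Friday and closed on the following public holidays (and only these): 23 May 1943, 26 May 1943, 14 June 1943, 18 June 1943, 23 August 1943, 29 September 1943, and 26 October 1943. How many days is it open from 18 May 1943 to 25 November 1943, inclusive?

18 May 1943 is a Tuesday.
From 18 May 1943 to 25 November 1943 is 192 days inclusive.
192 = 7 × 27 + 3, so there are 27 full weeks plus 3 extra days.
Each full week contributes 5 weekdays (Mon–Fri): 27 × 5 = 135.
The 3 extra days are Tue, Wed, Thu — 3 of them qualify.
Total: 135 + 3 = 138.
Holidays: 23 May 1943 (Sun); 26 May 1943 (Wed); 14 June 1943 (Mon); 18 June 1943 (Fri); 23 August 1943 (Mon); 29 September 1943 (Wed); 26 October 1943 (Tue).
6 of the 7 holidays fall on weekdays; the rest are weekends and were already excluded.
Business days: 138 − 6 = 132.

132 working days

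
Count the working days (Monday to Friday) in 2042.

Jan 1, 2042 is a Wednesday.
From Jan 1, 2042 to Dec 31, 2042 is 365 days inclusive.
365 = 7 × 52 + 1, so there are 52 full weeks plus 1 extra day.
Each full week contributes 5 weekdays (Mon–Fri): 52 × 5 = 260.
The 1 extra day is Wednesday — 1 of them qualifies.
Total: 260 + 1 = 261.

261 weekdays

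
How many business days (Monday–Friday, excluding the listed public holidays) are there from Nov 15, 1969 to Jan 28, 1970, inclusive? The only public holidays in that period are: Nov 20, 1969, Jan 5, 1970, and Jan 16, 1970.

Nov 15, 1969 is a Saturday.
From Nov 15, 1969 to Jan 28, 1970 is 75 days inclusive.
75 = 7 × 10 + 5, so there are 10 full weeks plus 5 extra days.
Each full week contributes 5 weekdays (Mon–Fri): 10 × 5 = 50.
The 5 extra days are Sat, Sun, Mon, Tue, Wed — 3 of them qualify.
Total: 50 + 3 = 53.
Holidays: Nov 20, 1969 (Thu); Jan 5, 1970 (Mon); Jan 16, 1970 (Fri).
All 3 holidays fall on weekdays, so subtract 3.
Business days: 53 − 3 = 50.

50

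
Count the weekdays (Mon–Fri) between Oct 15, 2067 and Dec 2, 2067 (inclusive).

Oct 15, 2067 is a Saturday.
From Oct 15, 2067 to Dec 2, 2067 is 49 days inclusive.
49 = 7 × 7, so the span is exactly 7 full weeks.
Each full week contributes 5 weekdays (Mon–Fri): 7 × 5 = 35.

35 weekdays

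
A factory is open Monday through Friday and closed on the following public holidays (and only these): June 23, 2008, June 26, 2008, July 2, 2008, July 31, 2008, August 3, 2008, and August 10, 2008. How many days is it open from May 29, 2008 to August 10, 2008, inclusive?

48

May 29, 2008 is a Thursday.
From May 29, 2008 to August 10, 2008 is 74 days inclusive.
74 = 7 × 10 + 4, so there are 10 full weeks plus 4 extra days.
Each full week contributes 5 weekdays (Mon–Fri): 10 × 5 = 50.
The 4 extra days are Thursday, Friday, Saturday, Sunday — 2 of them qualify.
Total: 50 + 2 = 52.
Holidays: June 23, 2008 (Mon); June 26, 2008 (Thu); July 2, 2008 (Wed); July 31, 2008 (Thu); August 3, 2008 (Sun); August 10, 2008 (Sun).
4 of the 6 holidays fall on weekdays; the rest are weekends and were already excluded.
Business days: 52 − 4 = 48.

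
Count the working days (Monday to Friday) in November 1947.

Nov 1, 1947 is a Saturday.
The range spans 30 days (inclusive of both endpoints).
30 = 7 × 4 + 2, so there are 4 full weeks plus 2 extra days.
Each full week contributes 5 weekdays (Mon–Fri): 4 × 5 = 20.
The 2 extra days are Saturday, Sunday — none qualify.
Total: 20 + 0 = 20.

20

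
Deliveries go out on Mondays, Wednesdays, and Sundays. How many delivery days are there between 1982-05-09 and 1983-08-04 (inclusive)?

1982-05-09 is a Sunday.
The range spans 453 days (inclusive of both endpoints).
453 = 7 × 64 + 5, so there are 64 full weeks plus 5 extra days.
Each full week contributes 3 days from the set (Mon, Wed, Sun): 64 × 3 = 192.
The 5 extra days are Sunday, Monday, Tuesday, Wednesday, Thursday — 3 of them qualify.
Total: 192 + 3 = 195.

195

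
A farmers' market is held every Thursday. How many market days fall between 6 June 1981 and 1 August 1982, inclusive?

60 Thursdays

6 June 1981 is a Saturday.
The range spans 422 days (inclusive of both endpoints).
422 = 7 × 60 + 2, so there are 60 full weeks plus 2 extra days.
Each full week contributes one Thursday: 60 so far.
The 2 extra days are Saturday, Sunday — none qualify.
Total: 60 + 0 = 60.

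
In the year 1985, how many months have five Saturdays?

4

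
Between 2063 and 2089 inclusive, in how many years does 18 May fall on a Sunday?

4

Day of week of May 18 in each year:
2063: Fri, 2064: Sun ✓, 2065: Mon, 2066: Tue, 2067: Wed, 2068: Fri, 2069: Sat, 2070: Sun ✓, 2071: Mon, 2072: Wed, 2073: Thu, 2074: Fri, 2075: Sat, 2076: Mon, 2077: Tue, 2078: Wed, 2079: Thu, 2080: Sat, 2081: Sun ✓, 2082: Mon, 2083: Tue, 2084: Thu, 2085: Fri, 2086: Sat, 2087: Sun ✓, 2088: Tue, 2089: Wed
Sundays: 2064, 2070, 2081, 2087.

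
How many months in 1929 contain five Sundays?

4

A month has five Sundays exactly when Sunday falls within its first (length − 28) days.
Jan: 31 days, starts Tue → 5 of Tue, Wed, Thu
Feb: 28 days, starts Fri → 5 of (none)
Mar: 31 days, starts Fri → 5 of Fri, Sat, Sun ✓
Apr: 30 days, starts Mon → 5 of Mon, Tue
May: 31 days, starts Wed → 5 of Wed, Thu, Fri
Jun: 30 days, starts Sat → 5 of Sat, Sun ✓
Jul: 31 days, starts Mon → 5 of Mon, Tue, Wed
Aug: 31 days, starts Thu → 5 of Thu, Fri, Sat
Sep: 30 days, starts Sun → 5 of Sun, Mon ✓
Oct: 31 days, starts Tue → 5 of Tue, Wed, Thu
Nov: 30 days, starts Fri → 5 of Fri, Sat
Dec: 31 days, starts Sun → 5 of Sun, Mon, Tue ✓
Months with five Sundays: Mar, Jun, Sep, Dec.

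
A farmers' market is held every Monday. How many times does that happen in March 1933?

Mar 1, 1933 is a Wednesday.
That's 31 days from start to end, counting both.
31 = 7 × 4 + 3, so there are 4 full weeks plus 3 extra days.
Each full week contributes one Monday: 4 so far.
The 3 extra days are Wed, Thu, Fri — none qualify.
Total: 4 + 0 = 4.

4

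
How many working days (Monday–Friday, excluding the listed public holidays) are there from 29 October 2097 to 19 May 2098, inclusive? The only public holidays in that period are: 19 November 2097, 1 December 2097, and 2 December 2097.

143

29 October 2097 is a Tuesday.
The range spans 203 days (inclusive of both endpoints).
203 = 7 × 29, so the span is exactly 29 full weeks.
Each full week contributes 5 weekdays (Mon–Fri): 29 × 5 = 145.
Total: 145.
Holidays: 19 November 2097 (Tue); 1 December 2097 (Sun); 2 December 2097 (Mon).
2 of the 3 holidays fall on weekdays; the rest are weekends and were already excluded.
Business days: 145 − 2 = 143.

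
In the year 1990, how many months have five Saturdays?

4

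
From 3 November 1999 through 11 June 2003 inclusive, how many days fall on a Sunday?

3 November 1999 is a Wednesday.
The range spans 1317 days (inclusive of both endpoints).
1317 = 7 × 188 + 1, so there are 188 full weeks plus 1 extra day.
Each full week contributes one Sunday: 188 so far.
The 1 extra day is Wed — none qualify.
Total: 188 + 0 = 188.

188 Sundays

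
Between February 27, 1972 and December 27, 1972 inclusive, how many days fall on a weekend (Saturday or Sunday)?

87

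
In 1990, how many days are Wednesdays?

52

1 January 1990 is a Monday.
The range spans 365 days (inclusive of both endpoints).
365 = 7 × 52 + 1, so there are 52 full weeks plus 1 extra day.
Each full week contributes one Wednesday: 52 so far.
The 1 extra day is Monday — none qualify.
Total: 52 + 0 = 52.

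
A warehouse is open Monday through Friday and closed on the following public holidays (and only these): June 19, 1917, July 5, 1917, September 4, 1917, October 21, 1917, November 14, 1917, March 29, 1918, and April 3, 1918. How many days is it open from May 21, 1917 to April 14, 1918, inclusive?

229

May 21, 1917 is a Monday.
From May 21, 1917 to April 14, 1918 is 329 days inclusive.
329 = 7 × 47, so the span is exactly 47 full weeks.
Each full week contributes 5 weekdays (Mon–Fri): 47 × 5 = 235.
Total: 235.
Holidays: June 19, 1917 (Tue); July 5, 1917 (Thu); September 4, 1917 (Tue); October 21, 1917 (Sun); November 14, 1917 (Wed); March 29, 1918 (Fri); April 3, 1918 (Wed).
6 of the 7 holidays fall on weekdays; the rest are weekends and were already excluded.
Business days: 235 − 6 = 229.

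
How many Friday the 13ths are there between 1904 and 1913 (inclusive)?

Friday-the-13ths by year:
1904: May
1905: Jan, Oct
1906: Apr, Jul
1907: Sep, Dec
1908: Mar, Nov
1909: Aug
1910: May
1911: Jan, Oct
1912: Sep, Dec
1913: Jun

16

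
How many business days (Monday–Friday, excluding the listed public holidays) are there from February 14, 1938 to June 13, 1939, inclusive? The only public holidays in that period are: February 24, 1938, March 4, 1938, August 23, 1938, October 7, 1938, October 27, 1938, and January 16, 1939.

341

February 14, 1938 is a Monday.
That's 485 days from start to end, counting both.
485 = 7 × 69 + 2, so there are 69 full weeks plus 2 extra days.
Each full week contributes 5 weekdays (Mon–Fri): 69 × 5 = 345.
The 2 extra days are Mon, Tue — 2 of them qualify.
Total: 345 + 2 = 347.
Holidays: February 24, 1938 (Thu); March 4, 1938 (Fri); August 23, 1938 (Tue); October 7, 1938 (Fri); October 27, 1938 (Thu); January 16, 1939 (Mon).
All 6 holidays fall on weekdays, so subtract 6.
Business days: 347 − 6 = 341.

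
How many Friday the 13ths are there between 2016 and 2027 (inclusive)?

20

Friday-the-13ths by year:
2016: May
2017: Jan, Oct
2018: Apr, Jul
2019: Sep, Dec
2020: Mar, Nov
2021: Aug
2022: May
2023: Jan, Oct
2024: Sep, Dec
2025: Jun
2026: Feb, Mar, Nov
2027: Aug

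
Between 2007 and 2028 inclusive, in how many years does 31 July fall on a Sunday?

3

Day of week of July 31 in each year:
2007: Tue, 2008: Thu, 2009: Fri, 2010: Sat, 2011: Sun ✓, 2012: Tue, 2013: Wed, 2014: Thu, 2015: Fri, 2016: Sun ✓, 2017: Mon, 2018: Tue, 2019: Wed, 2020: Fri, 2021: Sat, 2022: Sun ✓, 2023: Mon, 2024: Wed, 2025: Thu, 2026: Fri, 2027: Sat, 2028: Mon
Sundays: 2011, 2016, 2022.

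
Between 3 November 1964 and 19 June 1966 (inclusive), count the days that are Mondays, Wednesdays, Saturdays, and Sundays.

339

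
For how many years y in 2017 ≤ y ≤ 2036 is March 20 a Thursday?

3

Day of week of March 20 in each year:
2017: Mon, 2018: Tue, 2019: Wed, 2020: Fri, 2021: Sat, 2022: Sun, 2023: Mon, 2024: Wed, 2025: Thu ✓, 2026: Fri, 2027: Sat, 2028: Mon, 2029: Tue, 2030: Wed, 2031: Thu ✓, 2032: Sat, 2033: Sun, 2034: Mon, 2035: Tue, 2036: Thu ✓
Thursdays: 2025, 2031, 2036.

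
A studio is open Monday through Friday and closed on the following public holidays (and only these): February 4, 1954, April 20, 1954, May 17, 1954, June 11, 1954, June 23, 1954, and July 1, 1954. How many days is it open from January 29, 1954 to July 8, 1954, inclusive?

109

January 29, 1954 is a Friday.
From January 29, 1954 to July 8, 1954 is 161 days inclusive.
161 = 7 × 23, so the span is exactly 23 full weeks.
Each full week contributes 5 weekdays (Mon–Fri): 23 × 5 = 115.
Total: 115.
Holidays: February 4, 1954 (Thu); April 20, 1954 (Tue); May 17, 1954 (Mon); June 11, 1954 (Fri); June 23, 1954 (Wed); July 1, 1954 (Thu).
All 6 holidays fall on weekdays, so subtract 6.
Business days: 115 − 6 = 109.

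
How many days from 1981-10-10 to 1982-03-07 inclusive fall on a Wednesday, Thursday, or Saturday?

64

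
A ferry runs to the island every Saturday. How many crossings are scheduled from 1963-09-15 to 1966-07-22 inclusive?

148

1963-09-15 is a Sunday.
That's 1042 days from start to end, counting both.
1042 = 7 × 148 + 6, so there are 148 full weeks plus 6 extra days.
Each full week contributes one Saturday: 148 so far.
The 6 extra days are Sun, Mon, Tue, Wed, Thu, Fri — none qualify.
Total: 148 + 0 = 148.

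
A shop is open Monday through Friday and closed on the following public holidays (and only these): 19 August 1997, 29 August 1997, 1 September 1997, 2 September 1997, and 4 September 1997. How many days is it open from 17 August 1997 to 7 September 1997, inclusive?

17 August 1997 is a Sunday.
That's 22 days from start to end, counting both.
22 = 7 × 3 + 1, so there are 3 full weeks plus 1 extra day.
Each full week contributes 5 weekdays (Mon–Fri): 3 × 5 = 15.
The 1 extra day is Sunday — none qualify.
Total: 15 + 0 = 15.
Holidays: 19 August 1997 (Tue); 29 August 1997 (Fri); 1 September 1997 (Mon); 2 September 1997 (Tue); 4 September 1997 (Thu).
All 5 holidays fall on weekdays, so subtract 5.
Business days: 15 − 5 = 10.

10 business days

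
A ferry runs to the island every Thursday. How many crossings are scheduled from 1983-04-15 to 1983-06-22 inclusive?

1983-04-15 is a Friday.
That's 69 days from start to end, counting both.
69 = 7 × 9 + 6, so there are 9 full weeks plus 6 extra days.
Each full week contributes one Thursday: 9 so far.
The 6 extra days are Fri, Sat, Sun, Mon, Tue, Wed — none qualify.
Total: 9 + 0 = 9.

9 Thursdays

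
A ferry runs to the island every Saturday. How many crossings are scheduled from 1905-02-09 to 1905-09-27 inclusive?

1905-02-09 is a Thursday.
The range spans 231 days (inclusive of both endpoints).
231 = 7 × 33, so the span is exactly 33 full weeks.
Each full week contributes one Saturday: 33 so far.

33 Saturdays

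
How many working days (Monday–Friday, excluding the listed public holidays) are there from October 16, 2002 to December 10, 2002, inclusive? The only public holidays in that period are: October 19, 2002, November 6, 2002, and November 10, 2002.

39

October 16, 2002 is a Wednesday.
From October 16, 2002 to December 10, 2002 is 56 days inclusive.
56 = 7 × 8, so the span is exactly 8 full weeks.
Each full week contributes 5 weekdays (Mon–Fri): 8 × 5 = 40.
Holidays: October 19, 2002 (Sat); November 6, 2002 (Wed); November 10, 2002 (Sun).
1 of the 3 holidays fall on weekdays; the rest are weekends and were already excluded.
Business days: 40 − 1 = 39.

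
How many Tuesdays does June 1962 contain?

4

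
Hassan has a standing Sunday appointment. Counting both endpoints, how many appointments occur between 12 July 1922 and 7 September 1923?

60

12 July 1922 is a Wednesday.
The range spans 423 days (inclusive of both endpoints).
423 = 7 × 60 + 3, so there are 60 full weeks plus 3 extra days.
Each full week contributes one Sunday: 60 so far.
The 3 extra days are Wednesday, Thursday, Friday — none qualify.
Total: 60 + 0 = 60.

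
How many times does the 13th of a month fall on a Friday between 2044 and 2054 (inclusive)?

19

Friday-the-13ths by year:
2044: May
2045: Jan, Oct
2046: Apr, Jul
2047: Sep, Dec
2048: Mar, Nov
2049: Aug
2050: May
2051: Jan, Oct
2052: Sep, Dec
2053: Jun
2054: Feb, Mar, Nov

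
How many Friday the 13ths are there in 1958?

1

The 13th falls on a Friday when the month's 13th has weekday Fri.
Jan 13 is Mon; Feb 13 is Thu; Mar 13 is Thu; Apr 13 is Sun; May 13 is Tue; Jun 13 is Fri ✓; Jul 13 is Sun; Aug 13 is Wed; Sep 13 is Sat; Oct 13 is Mon; Nov 13 is Thu; Dec 13 is Sat.
Friday the 13ths: Jun.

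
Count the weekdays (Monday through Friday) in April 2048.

22

Apr 1, 2048 is a Wednesday.
From Apr 1, 2048 to Apr 30, 2048 is 30 days inclusive.
30 = 7 × 4 + 2, so there are 4 full weeks plus 2 extra days.
Each full week contributes 5 weekdays (Mon–Fri): 4 × 5 = 20.
The 2 extra days are Wed, Thu — 2 of them qualify.
Total: 20 + 2 = 22.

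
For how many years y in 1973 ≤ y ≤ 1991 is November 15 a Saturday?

Day of week of November 15 in each year:
1973: Thu, 1974: Fri, 1975: Sat ✓, 1976: Mon, 1977: Tue, 1978: Wed, 1979: Thu, 1980: Sat ✓, 1981: Sun, 1982: Mon, 1983: Tue, 1984: Thu, 1985: Fri, 1986: Sat ✓, 1987: Sun, 1988: Tue, 1989: Wed, 1990: Thu, 1991: Fri
Saturdays: 1975, 1980, 1986.

3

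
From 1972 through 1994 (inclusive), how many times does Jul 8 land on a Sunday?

Day of week of July 8 in each year:
1972: Sat, 1973: Sun ✓, 1974: Mon, 1975: Tue, 1976: Thu, 1977: Fri, 1978: Sat, 1979: Sun ✓, 1980: Tue, 1981: Wed, 1982: Thu, 1983: Fri, 1984: Sun ✓, 1985: Mon, 1986: Tue, 1987: Wed, 1988: Fri, 1989: Sat, 1990: Sun ✓, 1991: Mon, 1992: Wed, 1993: Thu, 1994: Fri
Sundays: 1973, 1979, 1984, 1990.

4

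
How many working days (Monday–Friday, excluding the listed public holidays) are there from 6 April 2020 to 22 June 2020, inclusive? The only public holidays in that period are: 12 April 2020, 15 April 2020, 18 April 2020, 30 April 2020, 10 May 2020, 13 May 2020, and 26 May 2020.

6 April 2020 is a Monday.
That's 78 days from start to end, counting both.
78 = 7 × 11 + 1, so there are 11 full weeks plus 1 extra day.
Each full week contributes 5 weekdays (Mon–Fri): 11 × 5 = 55.
The 1 extra day is Monday — 1 of them qualifies.
Total: 55 + 1 = 56.
Holidays: 12 April 2020 (Sun); 15 April 2020 (Wed); 18 April 2020 (Sat); 30 April 2020 (Thu); 10 May 2020 (Sun); 13 May 2020 (Wed); 26 May 2020 (Tue).
4 of the 7 holidays fall on weekdays; the rest are weekends and were already excluded.
Business days: 56 − 4 = 52.

52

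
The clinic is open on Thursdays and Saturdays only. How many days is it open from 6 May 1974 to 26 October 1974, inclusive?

50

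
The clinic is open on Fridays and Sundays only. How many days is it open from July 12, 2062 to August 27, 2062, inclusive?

July 12, 2062 is a Wednesday.
The range spans 47 days (inclusive of both endpoints).
47 = 7 × 6 + 5, so there are 6 full weeks plus 5 extra days.
Each full week contributes 2 days from the set (Fri, Sun): 6 × 2 = 12.
The 5 extra days are Wednesday, Thursday, Friday, Saturday, Sunday — 2 of them qualify.
Total: 12 + 2 = 14.

14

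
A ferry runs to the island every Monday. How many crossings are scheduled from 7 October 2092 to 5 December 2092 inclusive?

8 Mondays

7 October 2092 is a Tuesday.
From 7 October 2092 to 5 December 2092 is 60 days inclusive.
60 = 7 × 8 + 4, so there are 8 full weeks plus 4 extra days.
Each full week contributes one Monday: 8 so far.
The 4 extra days are Tue, Wed, Thu, Fri — none qualify.
Total: 8 + 0 = 8.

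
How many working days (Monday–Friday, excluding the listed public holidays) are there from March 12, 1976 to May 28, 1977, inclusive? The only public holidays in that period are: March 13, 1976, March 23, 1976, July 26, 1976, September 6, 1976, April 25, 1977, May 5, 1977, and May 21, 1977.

311

March 12, 1976 is a Friday.
The range spans 443 days (inclusive of both endpoints).
443 = 7 × 63 + 2, so there are 63 full weeks plus 2 extra days.
Each full week contributes 5 weekdays (Mon–Fri): 63 × 5 = 315.
The 2 extra days are Fri, Sat — 1 of them qualifies.
Total: 315 + 1 = 316.
Holidays: March 13, 1976 (Sat); March 23, 1976 (Tue); July 26, 1976 (Mon); September 6, 1976 (Mon); April 25, 1977 (Mon); May 5, 1977 (Thu); May 21, 1977 (Sat).
5 of the 7 holidays fall on weekdays; the rest are weekends and were already excluded.
Business days: 316 − 5 = 311.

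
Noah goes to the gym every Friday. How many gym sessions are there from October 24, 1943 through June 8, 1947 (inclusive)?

October 24, 1943 is a Sunday.
The range spans 1324 days (inclusive of both endpoints).
1324 = 7 × 189 + 1, so there are 189 full weeks plus 1 extra day.
Each full week contributes one Friday: 189 so far.
The 1 extra day is Sun — none qualify.
Total: 189 + 0 = 189.

189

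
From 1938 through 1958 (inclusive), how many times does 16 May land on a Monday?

Day of week of May 16 in each year:
1938: Mon ✓, 1939: Tue, 1940: Thu, 1941: Fri, 1942: Sat, 1943: Sun, 1944: Tue, 1945: Wed, 1946: Thu, 1947: Fri, 1948: Sun, 1949: Mon ✓, 1950: Tue, 1951: Wed, 1952: Fri, 1953: Sat, 1954: Sun, 1955: Mon ✓, 1956: Wed, 1957: Thu, 1958: Fri
Mondays: 1938, 1949, 1955.

3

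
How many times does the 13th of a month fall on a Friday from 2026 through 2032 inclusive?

Friday-the-13ths by year:
2026: Feb, Mar, Nov
2027: Aug
2028: Oct
2029: Apr, Jul
2030: Sep, Dec
2031: Jun
2032: Feb, Aug

12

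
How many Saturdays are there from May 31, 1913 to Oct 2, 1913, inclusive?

May 31, 1913 is a Saturday.
That's 125 days from start to end, counting both.
125 = 7 × 17 + 6, so there are 17 full weeks plus 6 extra days.
Each full week contributes one Saturday: 17 so far.
The 6 extra days are Sat, Sun, Mon, Tue, Wed, Thu — 1 of them qualifies.
Total: 17 + 1 = 18.

18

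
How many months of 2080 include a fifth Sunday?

A month has five Sundays exactly when Sunday falls within its first (length − 28) days.
Jan: 31 days, starts Mon → 5 of Mon, Tue, Wed
Feb: 29 days, starts Thu → 5 of Thu
Mar: 31 days, starts Fri → 5 of Fri, Sat, Sun ✓
Apr: 30 days, starts Mon → 5 of Mon, Tue
May: 31 days, starts Wed → 5 of Wed, Thu, Fri
Jun: 30 days, starts Sat → 5 of Sat, Sun ✓
Jul: 31 days, starts Mon → 5 of Mon, Tue, Wed
Aug: 31 days, starts Thu → 5 of Thu, Fri, Sat
Sep: 30 days, starts Sun → 5 of Sun, Mon ✓
Oct: 31 days, starts Tue → 5 of Tue, Wed, Thu
Nov: 30 days, starts Fri → 5 of Fri, Sat
Dec: 31 days, starts Sun → 5 of Sun, Mon, Tue ✓
Months with five Sundays: Mar, Jun, Sep, Dec.

4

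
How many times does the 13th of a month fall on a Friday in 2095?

The 13th falls on a Friday when the month's 13th has weekday Fri.
Jan 13 is Thu; Feb 13 is Sun; Mar 13 is Sun; Apr 13 is Wed; May 13 is Fri ✓; Jun 13 is Mon; Jul 13 is Wed; Aug 13 is Sat; Sep 13 is Tue; Oct 13 is Thu; Nov 13 is Sun; Dec 13 is Tue.
Friday the 13ths: May.

1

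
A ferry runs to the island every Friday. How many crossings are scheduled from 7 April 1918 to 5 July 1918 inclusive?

13

7 April 1918 is a Sunday.
From 7 April 1918 to 5 July 1918 is 90 days inclusive.
90 = 7 × 12 + 6, so there are 12 full weeks plus 6 extra days.
Each full week contributes one Friday: 12 so far.
The 6 extra days are Sunday, Monday, Tuesday, Wednesday, Thursday, Friday — 1 of them qualifies.
Total: 12 + 1 = 13.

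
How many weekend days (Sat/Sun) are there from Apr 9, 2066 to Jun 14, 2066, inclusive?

20

Apr 9, 2066 is a Friday.
That's 67 days from start to end, counting both.
67 = 7 × 9 + 4, so there are 9 full weeks plus 4 extra days.
Each full week contributes 2 weekend days (Sat, Sun): 9 × 2 = 18.
The 4 extra days are Fri, Sat, Sun, Mon — 2 of them qualify.
Total: 18 + 2 = 20.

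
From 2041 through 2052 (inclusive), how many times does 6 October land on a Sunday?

Day of week of October 6 in each year:
2041: Sun ✓, 2042: Mon, 2043: Tue, 2044: Thu, 2045: Fri, 2046: Sat, 2047: Sun ✓, 2048: Tue, 2049: Wed, 2050: Thu, 2051: Fri, 2052: Sun ✓
Sundays: 2041, 2047, 2052.

3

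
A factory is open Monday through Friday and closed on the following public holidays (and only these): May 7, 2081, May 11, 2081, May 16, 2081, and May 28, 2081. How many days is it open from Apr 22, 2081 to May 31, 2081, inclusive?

26

Apr 22, 2081 is a Tuesday.
From Apr 22, 2081 to May 31, 2081 is 40 days inclusive.
40 = 7 × 5 + 5, so there are 5 full weeks plus 5 extra days.
Each full week contributes 5 weekdays (Mon–Fri): 5 × 5 = 25.
The 5 extra days are Tuesday, Wednesday, Thursday, Friday, Saturday — 4 of them qualify.
Total: 25 + 4 = 29.
Holidays: May 7, 2081 (Wed); May 11, 2081 (Sun); May 16, 2081 (Fri); May 28, 2081 (Wed).
3 of the 4 holidays fall on weekdays; the rest are weekends and were already excluded.
Business days: 29 − 3 = 26.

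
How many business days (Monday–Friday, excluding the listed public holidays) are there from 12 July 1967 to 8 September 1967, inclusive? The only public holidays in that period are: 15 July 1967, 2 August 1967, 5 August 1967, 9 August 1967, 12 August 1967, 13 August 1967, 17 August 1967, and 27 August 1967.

40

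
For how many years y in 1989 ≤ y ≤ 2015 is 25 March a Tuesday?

Day of week of March 25 in each year:
1989: Sat, 1990: Sun, 1991: Mon, 1992: Wed, 1993: Thu, 1994: Fri, 1995: Sat, 1996: Mon, 1997: Tue ✓, 1998: Wed, 1999: Thu, 2000: Sat, 2001: Sun, 2002: Mon, 2003: Tue ✓, 2004: Thu, 2005: Fri, 2006: Sat, 2007: Sun, 2008: Tue ✓, 2009: Wed, 2010: Thu, 2011: Fri, 2012: Sun, 2013: Mon, 2014: Tue ✓, 2015: Wed
Tuesdays: 1997, 2003, 2008, 2014.

4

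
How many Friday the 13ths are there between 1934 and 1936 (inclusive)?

6

Friday-the-13ths by year:
1934: Apr, Jul
1935: Sep, Dec
1936: Mar, Nov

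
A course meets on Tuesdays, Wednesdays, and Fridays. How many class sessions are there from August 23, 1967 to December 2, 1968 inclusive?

August 23, 1967 is a Wednesday.
The range spans 468 days (inclusive of both endpoints).
468 = 7 × 66 + 6, so there are 66 full weeks plus 6 extra days.
Each full week contributes 3 days from the set (Tue, Wed, Fri): 66 × 3 = 198.
The 6 extra days are Wed, Thu, Fri, Sat, Sun, Mon — 2 of them qualify.
Total: 198 + 2 = 200.

200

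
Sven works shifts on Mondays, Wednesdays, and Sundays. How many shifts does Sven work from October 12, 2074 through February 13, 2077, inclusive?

366

October 12, 2074 is a Friday.
The range spans 856 days (inclusive of both endpoints).
856 = 7 × 122 + 2, so there are 122 full weeks plus 2 extra days.
Each full week contributes 3 days from the set (Mon, Wed, Sun): 122 × 3 = 366.
The 2 extra days are Friday, Saturday — none qualify.
Total: 366 + 0 = 366.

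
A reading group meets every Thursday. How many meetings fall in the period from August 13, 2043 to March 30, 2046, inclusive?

138

August 13, 2043 is a Thursday.
From August 13, 2043 to March 30, 2046 is 961 days inclusive.
961 = 7 × 137 + 2, so there are 137 full weeks plus 2 extra days.
Each full week contributes one Thursday: 137 so far.
The 2 extra days are Thu, Fri — 1 of them qualifies.
Total: 137 + 1 = 138.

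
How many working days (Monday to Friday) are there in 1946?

261

1 January 1946 is a Tuesday.
The range spans 365 days (inclusive of both endpoints).
365 = 7 × 52 + 1, so there are 52 full weeks plus 1 extra day.
Each full week contributes 5 weekdays (Mon–Fri): 52 × 5 = 260.
The 1 extra day is Tuesday — 1 of them qualifies.
Total: 260 + 1 = 261.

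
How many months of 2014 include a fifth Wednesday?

A month has five Wednesdays exactly when Wednesday falls within its first (length − 28) days.
Jan: 31 days, starts Wed → 5 of Wed, Thu, Fri ✓
Feb: 28 days, starts Sat → 5 of (none)
Mar: 31 days, starts Sat → 5 of Sat, Sun, Mon
Apr: 30 days, starts Tue → 5 of Tue, Wed ✓
May: 31 days, starts Thu → 5 of Thu, Fri, Sat
Jun: 30 days, starts Sun → 5 of Sun, Mon
Jul: 31 days, starts Tue → 5 of Tue, Wed, Thu ✓
Aug: 31 days, starts Fri → 5 of Fri, Sat, Sun
Sep: 30 days, starts Mon → 5 of Mon, Tue
Oct: 31 days, starts Wed → 5 of Wed, Thu, Fri ✓
Nov: 30 days, starts Sat → 5 of Sat, Sun
Dec: 31 days, starts Mon → 5 of Mon, Tue, Wed ✓
Months with five Wednesdays: Jan, Apr, Jul, Oct, Dec.

5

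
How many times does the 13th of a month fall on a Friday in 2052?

2

The 13th falls on a Friday when the month's 13th has weekday Fri.
Jan 13 is Sat; Feb 13 is Tue; Mar 13 is Wed; Apr 13 is Sat; May 13 is Mon; Jun 13 is Thu; Jul 13 is Sat; Aug 13 is Tue; Sep 13 is Fri ✓; Oct 13 is Sun; Nov 13 is Wed; Dec 13 is Fri ✓.
Friday the 13ths: Sep, Dec.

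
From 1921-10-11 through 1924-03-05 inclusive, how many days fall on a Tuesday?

1921-10-11 is a Tuesday.
From 1921-10-11 to 1924-03-05 is 877 days inclusive.
877 = 7 × 125 + 2, so there are 125 full weeks plus 2 extra days.
Each full week contributes one Tuesday: 125 so far.
The 2 extra days are Tue, Wed — 1 of them qualifies.
Total: 125 + 1 = 126.

126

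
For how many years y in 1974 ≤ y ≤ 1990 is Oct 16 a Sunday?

Day of week of October 16 in each year:
1974: Wed, 1975: Thu, 1976: Sat, 1977: Sun ✓, 1978: Mon, 1979: Tue, 1980: Thu, 1981: Fri, 1982: Sat, 1983: Sun ✓, 1984: Tue, 1985: Wed, 1986: Thu, 1987: Fri, 1988: Sun ✓, 1989: Mon, 1990: Tue
Sundays: 1977, 1983, 1988.

3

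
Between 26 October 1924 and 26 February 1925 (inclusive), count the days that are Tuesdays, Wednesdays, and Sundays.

54

26 October 1924 is a Sunday.
The range spans 124 days (inclusive of both endpoints).
124 = 7 × 17 + 5, so there are 17 full weeks plus 5 extra days.
Each full week contributes 3 days from the set (Tue, Wed, Sun): 17 × 3 = 51.
The 5 extra days are Sun, Mon, Tue, Wed, Thu — 3 of them qualify.
Total: 51 + 3 = 54.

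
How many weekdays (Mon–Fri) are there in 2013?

261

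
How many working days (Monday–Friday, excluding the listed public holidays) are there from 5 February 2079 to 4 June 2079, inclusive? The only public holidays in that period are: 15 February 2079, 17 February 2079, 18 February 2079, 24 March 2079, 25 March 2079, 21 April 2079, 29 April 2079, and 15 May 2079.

80 working days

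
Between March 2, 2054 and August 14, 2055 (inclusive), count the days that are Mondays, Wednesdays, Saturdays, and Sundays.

March 2, 2054 is a Monday.
The range spans 531 days (inclusive of both endpoints).
531 = 7 × 75 + 6, so there are 75 full weeks plus 6 extra days.
Each full week contributes 4 days from the set (Mon, Wed, Sat, Sun): 75 × 4 = 300.
The 6 extra days are Monday, Tuesday, Wednesday, Thursday, Friday, Saturday — 3 of them qualify.
Total: 300 + 3 = 303.

303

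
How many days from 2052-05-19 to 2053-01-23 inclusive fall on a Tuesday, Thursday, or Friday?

107

2052-05-19 is a Sunday.
That's 250 days from start to end, counting both.
250 = 7 × 35 + 5, so there are 35 full weeks plus 5 extra days.
Each full week contributes 3 days from the set (Tue, Thu, Fri): 35 × 3 = 105.
The 5 extra days are Sun, Mon, Tue, Wed, Thu — 2 of them qualify.
Total: 105 + 2 = 107.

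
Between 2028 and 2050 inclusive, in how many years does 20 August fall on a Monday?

Day of week of August 20 in each year:
2028: Sun, 2029: Mon ✓, 2030: Tue, 2031: Wed, 2032: Fri, 2033: Sat, 2034: Sun, 2035: Mon ✓, 2036: Wed, 2037: Thu, 2038: Fri, 2039: Sat, 2040: Mon ✓, 2041: Tue, 2042: Wed, 2043: Thu, 2044: Sat, 2045: Sun, 2046: Mon ✓, 2047: Tue, 2048: Thu, 2049: Fri, 2050: Sat
Mondays: 2029, 2035, 2040, 2046.

4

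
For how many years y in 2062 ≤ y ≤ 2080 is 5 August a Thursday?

2

Day of week of August 5 in each year:
2062: Sat, 2063: Sun, 2064: Tue, 2065: Wed, 2066: Thu ✓, 2067: Fri, 2068: Sun, 2069: Mon, 2070: Tue, 2071: Wed, 2072: Fri, 2073: Sat, 2074: Sun, 2075: Mon, 2076: Wed, 2077: Thu ✓, 2078: Fri, 2079: Sat, 2080: Mon
Thursdays: 2066, 2077.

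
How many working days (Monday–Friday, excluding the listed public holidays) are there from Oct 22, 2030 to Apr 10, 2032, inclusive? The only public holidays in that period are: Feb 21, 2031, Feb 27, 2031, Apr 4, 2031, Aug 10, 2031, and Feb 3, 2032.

380 working days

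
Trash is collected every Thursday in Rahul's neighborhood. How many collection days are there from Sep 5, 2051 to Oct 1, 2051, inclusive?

Sep 5, 2051 is a Tuesday.
That's 27 days from start to end, counting both.
27 = 7 × 3 + 6, so there are 3 full weeks plus 6 extra days.
Each full week contributes one Thursday: 3 so far.
The 6 extra days are Tue, Wed, Thu, Fri, Sat, Sun — 1 of them qualifies.
Total: 3 + 1 = 4.

4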